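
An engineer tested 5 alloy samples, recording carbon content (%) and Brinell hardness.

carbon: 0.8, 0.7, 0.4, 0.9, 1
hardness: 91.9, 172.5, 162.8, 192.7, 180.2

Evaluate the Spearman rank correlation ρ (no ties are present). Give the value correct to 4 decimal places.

Rank carbon: 3, 2, 1, 4, 5
Rank hardness: 1, 3, 2, 5, 4
d = rank(carbon) − rank(hardness): 2, -1, -1, -1, 1; Σd² = 8
ρ = 1 − 6Σd² / [n(n²−1)] = 1 − 6×8 / (5×24) = 1 − 48/120 ≈ 0.6000

0.6000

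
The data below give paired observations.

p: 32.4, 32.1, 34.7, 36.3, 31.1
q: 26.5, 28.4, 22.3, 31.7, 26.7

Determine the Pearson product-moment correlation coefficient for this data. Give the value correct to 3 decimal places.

0.240

n = 5, Σp = 166.6, Σq = 135.6, Σp² = 5569.16, Σq² = 3723.88, Σpq = 4525.13
nΣpq − ΣpΣq = 22625.65 − 22590.96 = 34.69
nΣp² − (Σp)² = 27845.8 − 27755.56 = 90.24; nΣq² − (Σq)² = 18619.4 − 18387.36 = 232.04
r = 34.69 / √(90.24 × 232.04) = 34.69 / 144.7041 ≈ 0.240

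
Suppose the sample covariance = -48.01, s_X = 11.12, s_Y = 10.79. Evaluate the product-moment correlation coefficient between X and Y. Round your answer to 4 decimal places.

r = Cov(X,Y) / (s_X · s_Y) = -48.01 / (11.12 × 10.79)
  = -48.01 / 119.9848 ≈ -0.4001

-0.4001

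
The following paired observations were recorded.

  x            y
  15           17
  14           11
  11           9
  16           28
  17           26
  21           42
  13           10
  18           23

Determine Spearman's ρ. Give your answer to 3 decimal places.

Rank x: 4, 3, 1, 5, 6, 8, 2, 7
Rank y: 4, 3, 1, 7, 6, 8, 2, 5
d = rank(x) − rank(y): 0, 0, 0, -2, 0, 0, 0, 2; Σd² = 8
ρ = 1 − 6Σd² / [n(n²−1)] = 1 − 6×8 / (8×63) = 1 − 48/504 ≈ 0.905

0.905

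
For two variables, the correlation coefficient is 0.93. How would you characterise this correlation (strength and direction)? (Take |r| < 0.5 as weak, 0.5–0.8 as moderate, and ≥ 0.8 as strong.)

r = 0.93 > 0 so the relationship is positive.
|r| = 0.93, which falls in the strong range.

strong positive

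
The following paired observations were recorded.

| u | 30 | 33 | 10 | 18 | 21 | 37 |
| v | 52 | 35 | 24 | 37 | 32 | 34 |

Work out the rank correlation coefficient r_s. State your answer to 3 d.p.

Rank u: 4, 5, 1, 2, 3, 6
Rank v: 6, 4, 1, 5, 2, 3
d = rank(u) − rank(v): -2, 1, 0, -3, 1, 3; Σd² = 24
ρ = 1 − 6Σd² / [n(n²−1)] = 1 − 6×24 / (6×35) = 1 − 144/210 ≈ 0.314

0.314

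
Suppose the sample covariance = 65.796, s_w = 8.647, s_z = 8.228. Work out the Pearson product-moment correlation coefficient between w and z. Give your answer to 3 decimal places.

0.925

r = Cov(w,z) / (s_w · s_z) = 65.796 / (8.647 × 8.228)
  = 65.796 / 71.1475 ≈ 0.925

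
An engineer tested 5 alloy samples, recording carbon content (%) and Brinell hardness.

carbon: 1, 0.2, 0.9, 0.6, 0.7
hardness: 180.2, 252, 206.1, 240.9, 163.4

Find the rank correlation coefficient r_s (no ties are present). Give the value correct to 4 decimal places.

Rank carbon: 5, 1, 4, 2, 3
Rank hardness: 2, 5, 3, 4, 1
d = rank(carbon) − rank(hardness): 3, -4, 1, -2, 2; Σd² = 34
ρ = 1 − 6Σd² / [n(n²−1)] = 1 − 6×34 / (5×24) = 1 − 204/120 ≈ -0.7000

-0.7000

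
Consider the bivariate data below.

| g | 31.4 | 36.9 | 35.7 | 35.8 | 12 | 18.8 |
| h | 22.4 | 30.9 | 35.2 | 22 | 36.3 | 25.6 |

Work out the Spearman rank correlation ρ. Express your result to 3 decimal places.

Rank g: 3, 6, 4, 5, 1, 2
Rank h: 2, 4, 5, 1, 6, 3
d = rank(g) − rank(h): 1, 2, -1, 4, -5, -1; Σd² = 48
ρ = 1 − 6Σd² / [n(n²−1)] = 1 − 6×48 / (6×35) = 1 − 288/210 ≈ -0.371

-0.371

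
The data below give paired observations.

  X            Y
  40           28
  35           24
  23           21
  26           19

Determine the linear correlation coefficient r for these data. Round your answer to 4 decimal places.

n = 4, ΣX = 124, ΣY = 92, ΣX² = 4030, ΣY² = 2162, ΣXY = 2937
nΣXY − ΣXΣY = 11748 − 11408 = 340
nΣX² − (ΣX)² = 16120 − 15376 = 744; nΣY² − (ΣY)² = 8648 − 8464 = 184
r = 340 / √(744 × 184) = 340 / 369.9946 ≈ 0.9189

0.9189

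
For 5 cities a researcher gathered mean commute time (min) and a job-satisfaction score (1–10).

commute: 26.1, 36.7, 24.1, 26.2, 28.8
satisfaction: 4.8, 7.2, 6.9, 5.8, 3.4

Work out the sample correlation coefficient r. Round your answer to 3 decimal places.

0.266

n = 5, Σx = 141.9, Σy = 28.1, Σx² = 4124.79, Σy² = 167.69, Σxy = 805.69
nΣxy − ΣxΣy = 4028.45 − 3987.39 = 41.06
nΣx² − (Σx)² = 20623.95 − 20135.61 = 488.34; nΣy² − (Σy)² = 838.45 − 789.61 = 48.84
r = 41.06 / √(488.34 × 48.84) = 41.06 / 154.4362 ≈ 0.266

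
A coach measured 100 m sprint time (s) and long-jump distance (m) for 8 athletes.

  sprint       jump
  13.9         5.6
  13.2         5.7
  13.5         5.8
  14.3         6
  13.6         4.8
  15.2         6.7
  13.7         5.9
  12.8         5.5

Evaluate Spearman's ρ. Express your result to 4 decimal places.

Rank sprint: 6, 2, 3, 7, 4, 8, 5, 1
Rank jump: 3, 4, 5, 7, 1, 8, 6, 2
d = rank(sprint) − rank(jump): 3, -2, -2, 0, 3, 0, -1, -1; Σd² = 28
ρ = 1 − 6Σd² / [n(n²−1)] = 1 − 6×28 / (8×63) = 1 − 168/504 ≈ 0.6667

0.6667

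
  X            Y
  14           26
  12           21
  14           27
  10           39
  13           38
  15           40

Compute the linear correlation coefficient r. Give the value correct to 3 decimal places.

n = 6, ΣX = 78, ΣY = 191, ΣX² = 1030, ΣY² = 6411, ΣXY = 2478
nΣXY − ΣXΣY = 14868 − 14898 = -30
nΣX² − (ΣX)² = 6180 − 6084 = 96; nΣY² − (ΣY)² = 38466 − 36481 = 1985
r = -30 / √(96 × 1985) = -30 / 436.5318 ≈ -0.069

-0.069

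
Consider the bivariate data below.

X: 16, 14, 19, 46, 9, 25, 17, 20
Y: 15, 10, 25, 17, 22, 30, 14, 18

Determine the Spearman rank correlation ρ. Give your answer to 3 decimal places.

0.381

Rank X: 3, 2, 5, 8, 1, 7, 4, 6
Rank Y: 3, 1, 7, 4, 6, 8, 2, 5
d = rank(X) − rank(Y): 0, 1, -2, 4, -5, -1, 2, 1; Σd² = 52
ρ = 1 − 6Σd² / [n(n²−1)] = 1 − 6×52 / (8×63) = 1 − 312/504 ≈ 0.381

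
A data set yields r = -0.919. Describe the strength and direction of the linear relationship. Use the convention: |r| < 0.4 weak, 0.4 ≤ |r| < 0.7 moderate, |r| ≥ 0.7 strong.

r = -0.919 < 0 so the relationship is negative.
|r| = 0.919, which falls in the strong range.

strong negative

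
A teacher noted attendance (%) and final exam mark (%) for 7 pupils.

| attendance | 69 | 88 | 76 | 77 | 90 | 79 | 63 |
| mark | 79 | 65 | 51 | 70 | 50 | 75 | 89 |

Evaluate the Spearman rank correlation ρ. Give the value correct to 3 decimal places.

Rank attendance: 2, 6, 3, 4, 7, 5, 1
Rank mark: 6, 3, 2, 4, 1, 5, 7
d = rank(attendance) − rank(mark): -4, 3, 1, 0, 6, 0, -6; Σd² = 98
ρ = 1 − 6Σd² / [n(n²−1)] = 1 − 6×98 / (7×48) = 1 − 588/336 ≈ -0.750

-0.750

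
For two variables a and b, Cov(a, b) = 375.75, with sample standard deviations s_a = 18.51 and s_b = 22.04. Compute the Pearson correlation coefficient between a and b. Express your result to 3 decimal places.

0.921

r = Cov(a,b) / (s_a · s_b) = 375.75 / (18.51 × 22.04)
  = 375.75 / 407.9604 ≈ 0.921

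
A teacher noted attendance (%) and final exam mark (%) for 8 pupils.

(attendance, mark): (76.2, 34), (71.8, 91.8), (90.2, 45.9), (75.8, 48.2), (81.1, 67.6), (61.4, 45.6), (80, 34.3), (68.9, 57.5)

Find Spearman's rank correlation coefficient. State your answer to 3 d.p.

-0.119

Rank attendance: 5, 3, 8, 4, 7, 1, 6, 2
Rank mark: 1, 8, 4, 5, 7, 3, 2, 6
d = rank(attendance) − rank(mark): 4, -5, 4, -1, 0, -2, 4, -4; Σd² = 94
ρ = 1 − 6Σd² / [n(n²−1)] = 1 − 6×94 / (8×63) = 1 − 564/504 ≈ -0.119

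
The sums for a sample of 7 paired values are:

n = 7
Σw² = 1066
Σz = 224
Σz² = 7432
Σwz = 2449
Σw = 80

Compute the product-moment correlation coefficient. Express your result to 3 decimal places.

-0.555

r = (nΣwz − ΣwΣz) / √[(nΣw² − (Σw)²)(nΣz² − (Σz)²)]
Numerator: 7×2449 − 80×224 = -777
Denominator: √[(7462 − 6400)(52024 − 50176)] = √[1062 × 1848] = 1400.9197
r = -777 / 1400.9197 ≈ -0.555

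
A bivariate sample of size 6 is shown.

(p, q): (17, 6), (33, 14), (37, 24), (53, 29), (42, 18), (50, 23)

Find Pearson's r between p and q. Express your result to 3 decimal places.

0.912

n = 6, Σp = 232, Σq = 114, Σp² = 9820, Σq² = 2502, Σpq = 4895
nΣpq − ΣpΣq = 29370 − 26448 = 2922
nΣp² − (Σp)² = 58920 − 53824 = 5096; nΣq² − (Σq)² = 15012 − 12996 = 2016
r = 2922 / √(5096 × 2016) = 2922 / 3205.2357 ≈ 0.912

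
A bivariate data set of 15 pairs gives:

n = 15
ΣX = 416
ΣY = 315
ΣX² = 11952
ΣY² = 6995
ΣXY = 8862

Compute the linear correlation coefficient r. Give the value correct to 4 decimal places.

0.3173

r = (nΣXY − ΣXΣY) / √[(nΣX² − (ΣX)²)(nΣY² − (ΣY)²)]
Numerator: 15×8862 − 416×315 = 1890
Denominator: √[(179280 − 173056)(104925 − 99225)] = √[6224 × 5700] = 5956.2404
r = 1890 / 5956.2404 ≈ 0.3173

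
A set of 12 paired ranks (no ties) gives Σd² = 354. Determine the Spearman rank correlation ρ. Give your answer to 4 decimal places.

-0.2378

ρ = 1 − 6Σd² / [n(n²−1)] = 1 − 6×354 / (12×143)
  = 1 − 2124/1716 = 1 − 1.23776 ≈ -0.2378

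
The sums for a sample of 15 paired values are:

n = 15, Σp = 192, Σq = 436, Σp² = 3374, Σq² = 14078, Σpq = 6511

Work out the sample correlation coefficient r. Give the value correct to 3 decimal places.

0.820

r = (nΣpq − ΣpΣq) / √[(nΣp² − (Σp)²)(nΣq² − (Σq)²)]
Numerator: 15×6511 − 192×436 = 13953
Denominator: √[(50610 − 36864)(211170 − 190096)] = √[13746 × 21074] = 17020.0824
r = 13953 / 17020.0824 ≈ 0.820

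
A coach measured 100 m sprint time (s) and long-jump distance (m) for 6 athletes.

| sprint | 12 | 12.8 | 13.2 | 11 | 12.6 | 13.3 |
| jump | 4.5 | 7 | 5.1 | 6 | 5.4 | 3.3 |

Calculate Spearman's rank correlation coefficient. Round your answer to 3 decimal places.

-0.429

Rank sprint: 2, 4, 5, 1, 3, 6
Rank jump: 2, 6, 3, 5, 4, 1
d = rank(sprint) − rank(jump): 0, -2, 2, -4, -1, 5; Σd² = 50
ρ = 1 − 6Σd² / [n(n²−1)] = 1 − 6×50 / (6×35) = 1 − 300/210 ≈ -0.429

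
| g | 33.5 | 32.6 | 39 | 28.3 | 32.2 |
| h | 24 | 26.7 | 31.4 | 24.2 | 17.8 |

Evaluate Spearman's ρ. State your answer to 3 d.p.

Rank g: 4, 3, 5, 1, 2
Rank h: 2, 4, 5, 3, 1
d = rank(g) − rank(h): 2, -1, 0, -2, 1; Σd² = 10
ρ = 1 − 6Σd² / [n(n²−1)] = 1 − 6×10 / (5×24) = 1 − 60/120 ≈ 0.500

0.500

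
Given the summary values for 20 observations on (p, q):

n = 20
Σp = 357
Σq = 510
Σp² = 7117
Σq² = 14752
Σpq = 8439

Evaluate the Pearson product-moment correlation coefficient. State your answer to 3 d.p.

-0.583

r = (nΣpq − ΣpΣq) / √[(nΣp² − (Σp)²)(nΣq² − (Σq)²)]
Numerator: 20×8439 − 357×510 = -13290
Denominator: √[(142340 − 127449)(295040 − 260100)] = √[14891 × 34940] = 22809.9000
r = -13290 / 22809.9000 ≈ -0.583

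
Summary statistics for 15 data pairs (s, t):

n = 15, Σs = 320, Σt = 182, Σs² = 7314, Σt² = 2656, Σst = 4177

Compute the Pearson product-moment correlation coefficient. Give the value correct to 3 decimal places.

0.630

r = (nΣst − ΣsΣt) / √[(nΣs² − (Σs)²)(nΣt² − (Σt)²)]
Numerator: 15×4177 − 320×182 = 4415
Denominator: √[(109710 − 102400)(39840 − 33124)] = √[7310 × 6716] = 7006.7082
r = 4415 / 7006.7082 ≈ 0.630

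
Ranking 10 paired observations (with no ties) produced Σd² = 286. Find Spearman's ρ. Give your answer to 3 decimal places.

ρ = 1 − 6Σd² / [n(n²−1)] = 1 − 6×286 / (10×99)
  = 1 − 1716/990 = 1 − 1.7333 ≈ -0.733

-0.733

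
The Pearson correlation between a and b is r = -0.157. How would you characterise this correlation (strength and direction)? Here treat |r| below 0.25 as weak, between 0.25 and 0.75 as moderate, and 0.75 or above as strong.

weak negative

r = -0.157 < 0 so the relationship is negative.
|r| = 0.157, which falls in the weak range.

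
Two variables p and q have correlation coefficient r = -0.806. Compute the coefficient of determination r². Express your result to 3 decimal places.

0.650

r² = (-0.806)² = 0.650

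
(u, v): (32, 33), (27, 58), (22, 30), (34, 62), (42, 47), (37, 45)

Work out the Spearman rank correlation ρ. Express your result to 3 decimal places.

Rank u: 3, 2, 1, 4, 6, 5
Rank v: 2, 5, 1, 6, 4, 3
d = rank(u) − rank(v): 1, -3, 0, -2, 2, 2; Σd² = 22
ρ = 1 − 6Σd² / [n(n²−1)] = 1 − 6×22 / (6×35) = 1 − 132/210 ≈ 0.371

0.371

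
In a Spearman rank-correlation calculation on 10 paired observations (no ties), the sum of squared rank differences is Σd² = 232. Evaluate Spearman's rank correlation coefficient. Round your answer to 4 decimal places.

ρ = 1 − 6Σd² / [n(n²−1)] = 1 − 6×232 / (10×99)
  = 1 − 1392/990 = 1 − 1.40606 ≈ -0.4061

-0.4061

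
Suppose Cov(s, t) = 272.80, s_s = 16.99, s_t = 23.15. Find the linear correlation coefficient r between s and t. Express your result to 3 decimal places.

0.694

r = Cov(s,t) / (s_s · s_t) = 272.80 / (16.99 × 23.15)
  = 272.80 / 393.3185 ≈ 0.694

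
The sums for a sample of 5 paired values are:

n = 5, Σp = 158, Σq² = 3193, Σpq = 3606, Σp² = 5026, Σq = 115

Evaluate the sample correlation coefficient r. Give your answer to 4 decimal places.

r = (nΣpq − ΣpΣq) / √[(nΣp² − (Σp)²)(nΣq² − (Σq)²)]
Numerator: 5×3606 − 158×115 = -140
Denominator: √[(25130 − 24964)(15965 − 13225)] = √[166 × 2740] = 674.4183
r = -140 / 674.4183 ≈ -0.2076

-0.2076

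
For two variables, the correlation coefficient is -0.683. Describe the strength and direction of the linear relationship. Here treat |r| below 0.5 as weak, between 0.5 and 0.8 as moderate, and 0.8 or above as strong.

moderate negative

r = -0.683 < 0 so the relationship is negative.
|r| = 0.683, which falls in the moderate range.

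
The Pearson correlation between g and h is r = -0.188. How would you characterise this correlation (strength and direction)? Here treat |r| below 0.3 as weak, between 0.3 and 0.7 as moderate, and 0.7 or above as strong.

r = -0.188 < 0 so the relationship is negative.
|r| = 0.188, which falls in the weak range.

weak negative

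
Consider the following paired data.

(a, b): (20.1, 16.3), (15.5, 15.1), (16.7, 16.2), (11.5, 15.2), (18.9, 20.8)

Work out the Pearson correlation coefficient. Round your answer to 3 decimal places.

0.554

n = 5, Σa = 82.7, Σb = 83.6, Σa² = 1412.61, Σb² = 1419.82, Σab = 1400.14
nΣab − ΣaΣb = 7000.7 − 6913.72 = 86.98
nΣa² − (Σa)² = 7063.05 − 6839.29 = 223.76; nΣb² − (Σb)² = 7099.1 − 6988.96 = 110.14
r = 86.98 / √(223.76 × 110.14) = 86.98 / 156.9870 ≈ 0.554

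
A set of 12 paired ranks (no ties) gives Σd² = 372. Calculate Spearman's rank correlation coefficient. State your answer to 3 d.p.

ρ = 1 − 6Σd² / [n(n²−1)] = 1 − 6×372 / (12×143)
  = 1 − 2232/1716 = 1 − 1.3007 ≈ -0.301

-0.301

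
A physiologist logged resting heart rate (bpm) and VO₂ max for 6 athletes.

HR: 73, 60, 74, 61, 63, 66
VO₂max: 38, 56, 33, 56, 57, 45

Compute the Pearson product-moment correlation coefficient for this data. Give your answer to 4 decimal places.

n = 6, Σx = 397, Σy = 285, Σx² = 26451, Σy² = 14079, Σxy = 18553
nΣxy − ΣxΣy = 111318 − 113145 = -1827
nΣx² − (Σx)² = 158706 − 157609 = 1097; nΣy² − (Σy)² = 84474 − 81225 = 3249
r = -1827 / √(1097 × 3249) = -1827 / 1887.8964 ≈ -0.9677

-0.9677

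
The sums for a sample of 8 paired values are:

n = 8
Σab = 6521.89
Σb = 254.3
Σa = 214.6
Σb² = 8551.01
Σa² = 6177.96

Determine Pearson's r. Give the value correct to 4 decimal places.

-0.6753

r = (nΣab − ΣaΣb) / √[(nΣa² − (Σa)²)(nΣb² − (Σb)²)]
Numerator: 8×6521.89 − 214.6×254.3 = -2397.66
Denominator: √[(49423.68 − 46053.16)(68408.08 − 64668.49)] = √[3370.52 × 3739.59] = 3550.2624
r = -2397.66 / 3550.2624 ≈ -0.6753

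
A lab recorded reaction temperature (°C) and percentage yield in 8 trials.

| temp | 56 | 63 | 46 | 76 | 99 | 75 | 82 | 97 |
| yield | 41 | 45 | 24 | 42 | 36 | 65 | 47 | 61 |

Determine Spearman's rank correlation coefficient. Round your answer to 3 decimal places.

Rank temp: 2, 3, 1, 5, 8, 4, 6, 7
Rank yield: 3, 5, 1, 4, 2, 8, 6, 7
d = rank(temp) − rank(yield): -1, -2, 0, 1, 6, -4, 0, 0; Σd² = 58
ρ = 1 − 6Σd² / [n(n²−1)] = 1 − 6×58 / (8×63) = 1 − 348/504 ≈ 0.310

0.310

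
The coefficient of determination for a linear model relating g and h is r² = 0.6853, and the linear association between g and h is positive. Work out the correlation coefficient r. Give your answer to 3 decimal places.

|r| = √0.6853 = 0.828
The association is positive, so r = 0.828.

0.828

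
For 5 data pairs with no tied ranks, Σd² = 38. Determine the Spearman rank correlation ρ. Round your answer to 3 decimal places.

-0.900

ρ = 1 − 6Σd² / [n(n²−1)] = 1 − 6×38 / (5×24)
  = 1 − 228/120 = 1 − 1.9000 ≈ -0.900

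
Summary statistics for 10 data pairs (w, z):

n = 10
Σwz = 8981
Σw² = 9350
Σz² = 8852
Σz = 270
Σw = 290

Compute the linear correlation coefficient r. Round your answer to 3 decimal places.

r = (nΣwz − ΣwΣz) / √[(nΣw² − (Σw)²)(nΣz² − (Σz)²)]
Numerator: 10×8981 − 290×270 = 11510
Denominator: √[(93500 − 84100)(88520 − 72900)] = √[9400 × 15620] = 12117.2604
r = 11510 / 12117.2604 ≈ 0.950

0.950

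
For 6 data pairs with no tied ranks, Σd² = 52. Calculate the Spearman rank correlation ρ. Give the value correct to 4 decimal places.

ρ = 1 − 6Σd² / [n(n²−1)] = 1 − 6×52 / (6×35)
  = 1 − 312/210 = 1 − 1.48571 ≈ -0.4857

-0.4857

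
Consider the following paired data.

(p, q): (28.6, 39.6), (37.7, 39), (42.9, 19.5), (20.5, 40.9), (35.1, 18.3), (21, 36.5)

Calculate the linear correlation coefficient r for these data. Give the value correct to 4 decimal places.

-0.6554

n = 6, Σp = 185.8, Σq = 193.8, Σp² = 6172.92, Σq² = 6809.36, Σpq = 5686.69
nΣpq − ΣpΣq = 34120.14 − 36008.04 = -1887.9
nΣp² − (Σp)² = 37037.52 − 34521.64 = 2515.88; nΣq² − (Σq)² = 40856.16 − 37558.44 = 3297.72
r = -1887.9 / √(2515.88 × 3297.72) = -1887.9 / 2880.3937 ≈ -0.6554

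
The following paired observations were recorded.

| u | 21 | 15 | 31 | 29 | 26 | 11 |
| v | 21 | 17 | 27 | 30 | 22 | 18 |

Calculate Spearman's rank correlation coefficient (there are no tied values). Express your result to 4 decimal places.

0.8857

Rank u: 3, 2, 6, 5, 4, 1
Rank v: 3, 1, 5, 6, 4, 2
d = rank(u) − rank(v): 0, 1, 1, -1, 0, -1; Σd² = 4
ρ = 1 − 6Σd² / [n(n²−1)] = 1 − 6×4 / (6×35) = 1 − 24/210 ≈ 0.8857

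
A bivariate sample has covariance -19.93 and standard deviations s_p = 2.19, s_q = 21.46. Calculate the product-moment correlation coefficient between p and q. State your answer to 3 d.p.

-0.424

r = Cov(p,q) / (s_p · s_q) = -19.93 / (2.19 × 21.46)
  = -19.93 / 46.9974 ≈ -0.424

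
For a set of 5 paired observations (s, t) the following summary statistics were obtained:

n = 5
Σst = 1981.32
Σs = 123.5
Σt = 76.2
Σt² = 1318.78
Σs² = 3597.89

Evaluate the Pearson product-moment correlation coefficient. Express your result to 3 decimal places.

0.338

r = (nΣst − ΣsΣt) / √[(nΣs² − (Σs)²)(nΣt² − (Σt)²)]
Numerator: 5×1981.32 − 123.5×76.2 = 495.9
Denominator: √[(17989.45 − 15252.25)(6593.9 − 5806.44)] = √[2737.2 × 787.46] = 1468.1402
r = 495.9 / 1468.1402 ≈ 0.338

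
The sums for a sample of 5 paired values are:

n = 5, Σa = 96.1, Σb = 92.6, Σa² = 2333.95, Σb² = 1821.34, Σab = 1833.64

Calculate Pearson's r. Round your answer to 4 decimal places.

r = (nΣab − ΣaΣb) / √[(nΣa² − (Σa)²)(nΣb² − (Σb)²)]
Numerator: 5×1833.64 − 96.1×92.6 = 269.34
Denominator: √[(11669.75 − 9235.21)(9106.7 − 8574.76)] = √[2434.54 × 531.94] = 1137.9935
r = 269.34 / 1137.9935 ≈ 0.2367

0.2367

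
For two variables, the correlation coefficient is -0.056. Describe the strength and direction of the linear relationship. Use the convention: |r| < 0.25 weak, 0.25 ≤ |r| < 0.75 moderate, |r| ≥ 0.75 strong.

r = -0.056 < 0 so the relationship is negative.
|r| = 0.056, which falls in the weak range.

weak negative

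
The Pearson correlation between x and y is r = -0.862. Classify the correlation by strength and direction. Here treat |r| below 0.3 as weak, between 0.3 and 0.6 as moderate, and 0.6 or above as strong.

r = -0.862 < 0 so the relationship is negative.
|r| = 0.862, which falls in the strong range.

strong negative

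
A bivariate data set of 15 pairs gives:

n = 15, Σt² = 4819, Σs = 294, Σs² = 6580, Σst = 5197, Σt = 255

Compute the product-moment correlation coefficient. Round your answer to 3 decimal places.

r = (nΣst − ΣsΣt) / √[(nΣs² − (Σs)²)(nΣt² − (Σt)²)]
Numerator: 15×5197 − 294×255 = 2985
Denominator: √[(98700 − 86436)(72285 − 65025)] = √[12264 × 7260] = 9435.9228
r = 2985 / 9435.9228 ≈ 0.316

0.316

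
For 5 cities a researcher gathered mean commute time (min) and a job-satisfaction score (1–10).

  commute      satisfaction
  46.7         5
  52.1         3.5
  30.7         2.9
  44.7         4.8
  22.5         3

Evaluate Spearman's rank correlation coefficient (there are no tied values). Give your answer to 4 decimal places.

Rank commute: 4, 5, 2, 3, 1
Rank satisfaction: 5, 3, 1, 4, 2
d = rank(commute) − rank(satisfaction): -1, 2, 1, -1, -1; Σd² = 8
ρ = 1 − 6Σd² / [n(n²−1)] = 1 − 6×8 / (5×24) = 1 − 48/120 ≈ 0.6000

0.6000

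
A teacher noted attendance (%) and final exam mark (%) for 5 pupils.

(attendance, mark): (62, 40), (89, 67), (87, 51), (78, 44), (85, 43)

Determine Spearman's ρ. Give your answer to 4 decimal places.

0.9000

Rank attendance: 1, 5, 4, 2, 3
Rank mark: 1, 5, 4, 3, 2
d = rank(attendance) − rank(mark): 0, 0, 0, -1, 1; Σd² = 2
ρ = 1 − 6Σd² / [n(n²−1)] = 1 − 6×2 / (5×24) = 1 − 12/120 ≈ 0.9000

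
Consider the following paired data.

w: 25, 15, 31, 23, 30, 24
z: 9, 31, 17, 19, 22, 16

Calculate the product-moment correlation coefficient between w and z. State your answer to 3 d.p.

n = 6, Σw = 148, Σz = 114, Σw² = 3816, Σz² = 2432, Σwz = 2698
nΣwz − ΣwΣz = 16188 − 16872 = -684
nΣw² − (Σw)² = 22896 − 21904 = 992; nΣz² − (Σz)² = 14592 − 12996 = 1596
r = -684 / √(992 × 1596) = -684 / 1258.2655 ≈ -0.544

-0.544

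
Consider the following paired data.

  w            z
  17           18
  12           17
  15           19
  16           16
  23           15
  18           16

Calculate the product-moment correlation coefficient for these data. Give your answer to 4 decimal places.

-0.6008

n = 6, Σw = 101, Σz = 101, Σw² = 1767, Σz² = 1711, Σwz = 1684
nΣwz − ΣwΣz = 10104 − 10201 = -97
nΣw² − (Σw)² = 10602 − 10201 = 401; nΣz² − (Σz)² = 10266 − 10201 = 65
r = -97 / √(401 × 65) = -97 / 161.4466 ≈ -0.6008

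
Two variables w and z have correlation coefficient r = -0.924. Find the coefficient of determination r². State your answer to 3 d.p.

0.854

r² = (-0.924)² = 0.854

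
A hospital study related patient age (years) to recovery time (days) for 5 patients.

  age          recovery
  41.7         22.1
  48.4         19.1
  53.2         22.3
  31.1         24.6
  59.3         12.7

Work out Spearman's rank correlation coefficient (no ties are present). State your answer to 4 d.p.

Rank age: 2, 3, 4, 1, 5
Rank recovery: 3, 2, 4, 5, 1
d = rank(age) − rank(recovery): -1, 1, 0, -4, 4; Σd² = 34
ρ = 1 − 6Σd² / [n(n²−1)] = 1 − 6×34 / (5×24) = 1 − 204/120 ≈ -0.7000

-0.7000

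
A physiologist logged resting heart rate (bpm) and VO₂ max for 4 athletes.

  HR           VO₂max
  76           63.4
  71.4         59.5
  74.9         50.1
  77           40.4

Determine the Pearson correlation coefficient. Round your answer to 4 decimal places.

-0.5007

n = 4, Σx = 299.3, Σy = 213.4, Σx² = 22412.97, Σy² = 11701.98, Σxy = 15929.99
nΣxy − ΣxΣy = 63719.96 − 63870.62 = -150.66
nΣx² − (Σx)² = 89651.88 − 89580.49 = 71.39; nΣy² − (Σy)² = 46807.92 − 45539.56 = 1268.36
r = -150.66 / √(71.39 × 1268.36) = -150.66 / 300.9123 ≈ -0.5007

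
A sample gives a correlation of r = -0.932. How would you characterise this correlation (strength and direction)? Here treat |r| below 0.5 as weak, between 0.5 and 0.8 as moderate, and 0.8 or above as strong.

r = -0.932 < 0 so the relationship is negative.
|r| = 0.932, which falls in the strong range.

strong negative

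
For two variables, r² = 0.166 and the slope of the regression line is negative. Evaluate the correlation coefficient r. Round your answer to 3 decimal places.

-0.407

|r| = √0.166 = 0.407
The association is negative, so r = −0.407.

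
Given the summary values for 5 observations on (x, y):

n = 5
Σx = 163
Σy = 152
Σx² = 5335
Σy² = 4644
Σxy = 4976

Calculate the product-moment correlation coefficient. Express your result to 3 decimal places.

r = (nΣxy − ΣxΣy) / √[(nΣx² − (Σx)²)(nΣy² − (Σy)²)]
Numerator: 5×4976 − 163×152 = 104
Denominator: √[(26675 − 26569)(23220 − 23104)] = √[106 × 116] = 110.8873
r = 104 / 110.8873 ≈ 0.938

0.938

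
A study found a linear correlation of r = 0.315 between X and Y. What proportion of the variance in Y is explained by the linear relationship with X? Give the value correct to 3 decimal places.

0.099

r² = (0.315)² = 0.099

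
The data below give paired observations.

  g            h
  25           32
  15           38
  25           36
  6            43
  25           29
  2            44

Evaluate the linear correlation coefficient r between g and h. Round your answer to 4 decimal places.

-0.9250

n = 6, Σg = 98, Σh = 222, Σg² = 2140, Σh² = 8390, Σgh = 3341
nΣgh − ΣgΣh = 20046 − 21756 = -1710
nΣg² − (Σg)² = 12840 − 9604 = 3236; nΣh² − (Σh)² = 50340 − 49284 = 1056
r = -1710 / √(3236 × 1056) = -1710 / 1848.5713 ≈ -0.9250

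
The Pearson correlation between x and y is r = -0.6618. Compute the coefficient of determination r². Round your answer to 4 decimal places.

0.4380

r² = (-0.6618)² = 0.4380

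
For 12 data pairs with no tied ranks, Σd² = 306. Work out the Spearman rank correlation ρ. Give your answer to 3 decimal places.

ρ = 1 − 6Σd² / [n(n²−1)] = 1 − 6×306 / (12×143)
  = 1 − 1836/1716 = 1 − 1.0699 ≈ -0.070

-0.070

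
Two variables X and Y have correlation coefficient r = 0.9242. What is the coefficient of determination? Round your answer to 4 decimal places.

r² = (0.9242)² = 0.8541

0.8541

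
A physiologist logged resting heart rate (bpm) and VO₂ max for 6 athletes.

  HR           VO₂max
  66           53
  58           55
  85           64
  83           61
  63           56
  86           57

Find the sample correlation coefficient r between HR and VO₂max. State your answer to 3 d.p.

n = 6, Σx = 441, Σy = 346, Σx² = 33199, Σy² = 20036, Σxy = 25621
nΣxy − ΣxΣy = 153726 − 152586 = 1140
nΣx² − (Σx)² = 199194 − 194481 = 4713; nΣy² − (Σy)² = 120216 − 119716 = 500
r = 1140 / √(4713 × 500) = 1140 / 1535.0896 ≈ 0.743

0.743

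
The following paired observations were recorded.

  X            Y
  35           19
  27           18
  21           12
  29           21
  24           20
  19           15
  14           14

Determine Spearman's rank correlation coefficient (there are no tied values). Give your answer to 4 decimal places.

0.7143

Rank X: 7, 5, 3, 6, 4, 2, 1
Rank Y: 5, 4, 1, 7, 6, 3, 2
d = rank(X) − rank(Y): 2, 1, 2, -1, -2, -1, -1; Σd² = 16
ρ = 1 − 6Σd² / [n(n²−1)] = 1 − 6×16 / (7×48) = 1 − 96/336 ≈ 0.7143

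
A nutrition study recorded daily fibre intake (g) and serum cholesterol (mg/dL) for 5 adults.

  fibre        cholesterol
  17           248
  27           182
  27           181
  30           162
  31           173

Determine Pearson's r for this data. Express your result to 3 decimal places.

-0.978

n = 5, Σx = 132, Σy = 946, Σx² = 3608, Σy² = 183562, Σxy = 24240
nΣxy − ΣxΣy = 121200 − 124872 = -3672
nΣx² − (Σx)² = 18040 − 17424 = 616; nΣy² − (Σy)² = 917810 − 894916 = 22894
r = -3672 / √(616 × 22894) = -3672 / 3755.3567 ≈ -0.978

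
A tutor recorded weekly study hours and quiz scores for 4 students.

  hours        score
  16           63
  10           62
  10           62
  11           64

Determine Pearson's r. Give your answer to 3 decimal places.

n = 4, Σx = 47, Σy = 251, Σx² = 577, Σy² = 15753, Σxy = 2952
nΣxy − ΣxΣy = 11808 − 11797 = 11
nΣx² − (Σx)² = 2308 − 2209 = 99; nΣy² − (Σy)² = 63012 − 63001 = 11
r = 11 / √(99 × 11) = 11 / 33.0000 ≈ 0.333

0.333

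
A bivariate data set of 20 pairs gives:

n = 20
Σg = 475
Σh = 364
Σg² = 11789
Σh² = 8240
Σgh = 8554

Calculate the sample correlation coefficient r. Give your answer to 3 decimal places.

-0.100

r = (nΣgh − ΣgΣh) / √[(nΣg² − (Σg)²)(nΣh² − (Σh)²)]
Numerator: 20×8554 − 475×364 = -1820
Denominator: √[(235780 − 225625)(164800 − 132496)] = √[10155 × 32304] = 18112.0711
r = -1820 / 18112.0711 ≈ -0.100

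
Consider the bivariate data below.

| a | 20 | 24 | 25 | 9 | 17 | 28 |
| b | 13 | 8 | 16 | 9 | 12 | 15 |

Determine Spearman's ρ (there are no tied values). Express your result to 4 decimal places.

Rank a: 3, 4, 5, 1, 2, 6
Rank b: 4, 1, 6, 2, 3, 5
d = rank(a) − rank(b): -1, 3, -1, -1, -1, 1; Σd² = 14
ρ = 1 − 6Σd² / [n(n²−1)] = 1 − 6×14 / (6×35) = 1 − 84/210 ≈ 0.6000

0.6000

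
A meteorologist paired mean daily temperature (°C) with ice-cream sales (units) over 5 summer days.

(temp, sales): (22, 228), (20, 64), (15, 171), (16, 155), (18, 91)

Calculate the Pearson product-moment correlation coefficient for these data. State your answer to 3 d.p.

n = 5, Σx = 91, Σy = 709, Σx² = 1689, Σy² = 117627, Σxy = 12979
nΣxy − ΣxΣy = 64895 − 64519 = 376
nΣx² − (Σx)² = 8445 − 8281 = 164; nΣy² − (Σy)² = 588135 − 502681 = 85454
r = 376 / √(164 × 85454) = 376 / 3743.5887 ≈ 0.100

0.100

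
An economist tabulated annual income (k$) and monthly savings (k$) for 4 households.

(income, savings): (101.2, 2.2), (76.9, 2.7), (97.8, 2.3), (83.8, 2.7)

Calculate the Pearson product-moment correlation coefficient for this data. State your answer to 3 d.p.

-0.969

n = 4, Σx = 359.7, Σy = 9.9, Σx² = 32742.33, Σy² = 24.71, Σxy = 881.47
nΣxy − ΣxΣy = 3525.88 − 3561.03 = -35.15
nΣx² − (Σx)² = 130969.32 − 129384.09 = 1585.23; nΣy² − (Σy)² = 98.84 − 98.01 = 0.83
r = -35.15 / √(1585.23 × 0.83) = -35.15 / 36.2731 ≈ -0.969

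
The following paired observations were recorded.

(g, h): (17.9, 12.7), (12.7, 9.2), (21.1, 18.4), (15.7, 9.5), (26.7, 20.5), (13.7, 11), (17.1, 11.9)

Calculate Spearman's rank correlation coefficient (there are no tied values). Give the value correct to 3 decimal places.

0.964

Rank g: 5, 1, 6, 3, 7, 2, 4
Rank h: 5, 1, 6, 2, 7, 3, 4
d = rank(g) − rank(h): 0, 0, 0, 1, 0, -1, 0; Σd² = 2
ρ = 1 − 6Σd² / [n(n²−1)] = 1 − 6×2 / (7×48) = 1 − 12/336 ≈ 0.964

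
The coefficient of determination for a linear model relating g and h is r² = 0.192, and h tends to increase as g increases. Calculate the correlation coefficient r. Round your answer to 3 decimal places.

|r| = √0.192 = 0.438
The association is positive, so r = 0.438.

0.438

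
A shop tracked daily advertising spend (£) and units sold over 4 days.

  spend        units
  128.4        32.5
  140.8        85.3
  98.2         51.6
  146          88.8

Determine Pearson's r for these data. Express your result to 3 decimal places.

0.616

n = 4, Σx = 513.4, Σy = 258.2, Σx² = 67270.44, Σy² = 18880.34, Σxy = 34215.16
nΣxy − ΣxΣy = 136860.64 − 132559.88 = 4300.76
nΣx² − (Σx)² = 269081.76 − 263579.56 = 5502.2; nΣy² − (Σy)² = 75521.36 − 66667.24 = 8854.12
r = 4300.76 / √(5502.2 × 8854.12) = 4300.76 / 6979.7664 ≈ 0.616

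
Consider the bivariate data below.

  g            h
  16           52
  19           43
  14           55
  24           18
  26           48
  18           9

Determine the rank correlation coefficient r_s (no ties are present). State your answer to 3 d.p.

Rank g: 2, 4, 1, 5, 6, 3
Rank h: 5, 3, 6, 2, 4, 1
d = rank(g) − rank(h): -3, 1, -5, 3, 2, 2; Σd² = 52
ρ = 1 − 6Σd² / [n(n²−1)] = 1 − 6×52 / (6×35) = 1 − 312/210 ≈ -0.486

-0.486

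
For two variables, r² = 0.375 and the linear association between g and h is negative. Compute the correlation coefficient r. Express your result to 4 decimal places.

-0.6124

|r| = √0.375 = 0.6124
The association is negative, so r = −0.6124.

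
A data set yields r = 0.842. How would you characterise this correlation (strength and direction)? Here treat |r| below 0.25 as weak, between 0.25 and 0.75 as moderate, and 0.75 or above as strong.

r = 0.842 > 0 so the relationship is positive.
|r| = 0.842, which falls in the strong range.

strong positive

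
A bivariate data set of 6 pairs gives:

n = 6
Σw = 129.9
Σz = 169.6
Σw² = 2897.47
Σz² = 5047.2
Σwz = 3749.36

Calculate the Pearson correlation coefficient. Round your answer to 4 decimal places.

r = (nΣwz − ΣwΣz) / √[(nΣw² − (Σw)²)(nΣz² − (Σz)²)]
Numerator: 6×3749.36 − 129.9×169.6 = 465.12
Denominator: √[(17384.82 − 16874.01)(30283.2 − 28764.16)] = √[510.81 × 1519.04] = 880.8750
r = 465.12 / 880.8750 ≈ 0.5280

0.5280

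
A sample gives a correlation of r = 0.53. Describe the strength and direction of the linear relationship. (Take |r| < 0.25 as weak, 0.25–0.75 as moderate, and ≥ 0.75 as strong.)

moderate positive

r = 0.53 > 0 so the relationship is positive.
|r| = 0.53, which falls in the moderate range.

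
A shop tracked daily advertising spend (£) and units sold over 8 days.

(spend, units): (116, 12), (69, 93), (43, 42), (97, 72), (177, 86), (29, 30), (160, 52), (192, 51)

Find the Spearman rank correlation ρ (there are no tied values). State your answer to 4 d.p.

0.2381

Rank spend: 5, 3, 2, 4, 7, 1, 6, 8
Rank units: 1, 8, 3, 6, 7, 2, 5, 4
d = rank(spend) − rank(units): 4, -5, -1, -2, 0, -1, 1, 4; Σd² = 64
ρ = 1 − 6Σd² / [n(n²−1)] = 1 − 6×64 / (8×63) = 1 − 384/504 ≈ 0.2381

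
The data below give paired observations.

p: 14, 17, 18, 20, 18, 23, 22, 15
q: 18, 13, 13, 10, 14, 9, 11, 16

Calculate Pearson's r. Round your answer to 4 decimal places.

-0.9421

n = 8, Σp = 147, Σq = 104, Σp² = 2771, Σq² = 1416, Σpq = 1848
nΣpq − ΣpΣq = 14784 − 15288 = -504
nΣp² − (Σp)² = 22168 − 21609 = 559; nΣq² − (Σq)² = 11328 − 10816 = 512
r = -504 / √(559 × 512) = -504 / 534.9841 ≈ -0.9421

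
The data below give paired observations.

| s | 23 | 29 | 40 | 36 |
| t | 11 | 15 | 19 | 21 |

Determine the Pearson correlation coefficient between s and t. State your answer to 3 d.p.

n = 4, Σs = 128, Σt = 66, Σs² = 4266, Σt² = 1148, Σst = 2204
nΣst − ΣsΣt = 8816 − 8448 = 368
nΣs² − (Σs)² = 17064 − 16384 = 680; nΣt² − (Σt)² = 4592 − 4356 = 236
r = 368 / √(680 × 236) = 368 / 400.5996 ≈ 0.919

0.919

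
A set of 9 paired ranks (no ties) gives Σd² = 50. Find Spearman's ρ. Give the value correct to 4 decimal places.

ρ = 1 − 6Σd² / [n(n²−1)] = 1 − 6×50 / (9×80)
  = 1 − 300/720 = 1 − 0.41667 ≈ 0.5833

0.5833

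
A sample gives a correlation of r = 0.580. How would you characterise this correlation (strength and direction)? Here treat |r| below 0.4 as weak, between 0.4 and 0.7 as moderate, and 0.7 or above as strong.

r = 0.580 > 0 so the relationship is positive.
|r| = 0.580, which falls in the moderate range.

moderate positive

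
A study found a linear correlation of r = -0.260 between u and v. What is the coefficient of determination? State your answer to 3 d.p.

r² = (-0.260)² = 0.068

0.068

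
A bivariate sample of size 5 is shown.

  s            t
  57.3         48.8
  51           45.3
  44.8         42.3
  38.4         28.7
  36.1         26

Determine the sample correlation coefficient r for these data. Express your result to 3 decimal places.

n = 5, Σs = 227.6, Σt = 191.1, Σs² = 10669.1, Σt² = 7722.51, Σst = 9042.26
nΣst − ΣsΣt = 45211.3 − 43494.36 = 1716.94
nΣs² − (Σs)² = 53345.5 − 51801.76 = 1543.74; nΣt² − (Σt)² = 38612.55 − 36519.21 = 2093.34
r = 1716.94 / √(1543.74 × 2093.34) = 1716.94 / 1797.6576 ≈ 0.955

0.955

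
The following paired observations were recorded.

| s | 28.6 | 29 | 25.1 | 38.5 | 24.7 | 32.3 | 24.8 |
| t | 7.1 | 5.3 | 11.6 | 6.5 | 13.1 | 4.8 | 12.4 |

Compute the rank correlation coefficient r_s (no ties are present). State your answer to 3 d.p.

Rank s: 4, 5, 3, 7, 1, 6, 2
Rank t: 4, 2, 5, 3, 7, 1, 6
d = rank(s) − rank(t): 0, 3, -2, 4, -6, 5, -4; Σd² = 106
ρ = 1 − 6Σd² / [n(n²−1)] = 1 − 6×106 / (7×48) = 1 − 636/336 ≈ -0.893

-0.893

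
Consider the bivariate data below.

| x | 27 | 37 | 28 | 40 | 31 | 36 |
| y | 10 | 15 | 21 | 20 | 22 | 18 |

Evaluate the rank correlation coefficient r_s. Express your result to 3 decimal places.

0.086

Rank x: 1, 5, 2, 6, 3, 4
Rank y: 1, 2, 5, 4, 6, 3
d = rank(x) − rank(y): 0, 3, -3, 2, -3, 1; Σd² = 32
ρ = 1 − 6Σd² / [n(n²−1)] = 1 − 6×32 / (6×35) = 1 − 192/210 ≈ 0.086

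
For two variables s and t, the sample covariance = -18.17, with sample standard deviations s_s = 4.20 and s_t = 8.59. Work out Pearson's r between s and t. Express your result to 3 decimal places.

-0.504

r = Cov(s,t) / (s_s · s_t) = -18.17 / (4.20 × 8.59)
  = -18.17 / 36.0780 ≈ -0.504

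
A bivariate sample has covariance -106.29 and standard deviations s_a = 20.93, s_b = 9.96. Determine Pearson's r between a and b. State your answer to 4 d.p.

-0.5099

r = Cov(a,b) / (s_a · s_b) = -106.29 / (20.93 × 9.96)
  = -106.29 / 208.4628 ≈ -0.5099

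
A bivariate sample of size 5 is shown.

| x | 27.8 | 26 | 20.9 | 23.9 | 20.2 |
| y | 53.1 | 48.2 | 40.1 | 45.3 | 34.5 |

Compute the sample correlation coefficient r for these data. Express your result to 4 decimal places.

0.9763

n = 5, Σx = 118.8, Σy = 221.2, Σx² = 2864.9, Σy² = 9993.2, Σxy = 5347.04
nΣxy − ΣxΣy = 26735.2 − 26278.56 = 456.64
nΣx² − (Σx)² = 14324.5 − 14113.44 = 211.06; nΣy² − (Σy)² = 49966 − 48929.44 = 1036.56
r = 456.64 / √(211.06 × 1036.56) = 456.64 / 467.7353 ≈ 0.9763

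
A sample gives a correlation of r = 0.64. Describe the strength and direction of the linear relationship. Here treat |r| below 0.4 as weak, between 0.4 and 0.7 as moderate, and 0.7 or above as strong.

r = 0.64 > 0 so the relationship is positive.
|r| = 0.64, which falls in the moderate range.

moderate positive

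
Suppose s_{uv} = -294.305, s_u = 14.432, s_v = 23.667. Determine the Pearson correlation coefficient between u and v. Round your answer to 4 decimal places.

-0.8616

r = Cov(u,v) / (s_u · s_v) = -294.305 / (14.432 × 23.667)
  = -294.305 / 341.5621 ≈ -0.8616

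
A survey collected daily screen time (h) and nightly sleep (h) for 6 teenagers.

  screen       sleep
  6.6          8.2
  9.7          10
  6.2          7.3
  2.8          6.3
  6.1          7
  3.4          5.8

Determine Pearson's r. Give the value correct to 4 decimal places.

n = 6, Σx = 34.8, Σy = 44.6, Σx² = 232.7, Σy² = 342.86, Σxy = 276.44
nΣxy − ΣxΣy = 1658.64 − 1552.08 = 106.56
nΣx² − (Σx)² = 1396.2 − 1211.04 = 185.16; nΣy² − (Σy)² = 2057.16 − 1989.16 = 68
r = 106.56 / √(185.16 × 68) = 106.56 / 112.2091 ≈ 0.9497

0.9497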